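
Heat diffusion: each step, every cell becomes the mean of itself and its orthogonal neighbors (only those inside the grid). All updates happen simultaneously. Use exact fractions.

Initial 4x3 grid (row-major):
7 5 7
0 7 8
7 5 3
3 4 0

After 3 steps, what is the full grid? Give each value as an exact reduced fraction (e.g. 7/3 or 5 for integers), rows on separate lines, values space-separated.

After step 1:
  4 13/2 20/3
  21/4 5 25/4
  15/4 26/5 4
  14/3 3 7/3
After step 2:
  21/4 133/24 233/36
  9/2 141/25 263/48
  283/60 419/100 1067/240
  137/36 19/5 28/9
After step 3:
  367/72 41227/7200 2519/432
  377/75 30421/6000 39667/7200
  15491/3600 9117/2000 31007/7200
  1109/270 559/150 8177/2160

Answer: 367/72 41227/7200 2519/432
377/75 30421/6000 39667/7200
15491/3600 9117/2000 31007/7200
1109/270 559/150 8177/2160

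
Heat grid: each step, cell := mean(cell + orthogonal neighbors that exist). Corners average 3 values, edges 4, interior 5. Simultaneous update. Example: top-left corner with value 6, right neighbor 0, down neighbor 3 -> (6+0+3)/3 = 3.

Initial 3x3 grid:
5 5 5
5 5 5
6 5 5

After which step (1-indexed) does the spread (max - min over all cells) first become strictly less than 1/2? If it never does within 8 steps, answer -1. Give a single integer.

Answer: 1

Derivation:
Step 1: max=16/3, min=5, spread=1/3
  -> spread < 1/2 first at step 1
Step 2: max=95/18, min=5, spread=5/18
Step 3: max=1121/216, min=5, spread=41/216
Step 4: max=66931/12960, min=1811/360, spread=347/2592
Step 5: max=3994937/777600, min=18157/3600, spread=2921/31104
Step 6: max=239108539/46656000, min=2185483/432000, spread=24611/373248
Step 7: max=14315522033/2799360000, min=49256741/9720000, spread=207329/4478976
Step 8: max=857837952451/167961600000, min=2630801599/518400000, spread=1746635/53747712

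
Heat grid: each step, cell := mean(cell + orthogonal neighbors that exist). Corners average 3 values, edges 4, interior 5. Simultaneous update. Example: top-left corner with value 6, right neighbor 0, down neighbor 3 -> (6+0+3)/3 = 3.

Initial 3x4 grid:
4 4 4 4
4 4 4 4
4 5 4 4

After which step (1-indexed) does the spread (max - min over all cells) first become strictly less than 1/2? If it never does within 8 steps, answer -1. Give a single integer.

Answer: 1

Derivation:
Step 1: max=13/3, min=4, spread=1/3
  -> spread < 1/2 first at step 1
Step 2: max=511/120, min=4, spread=31/120
Step 3: max=4531/1080, min=4, spread=211/1080
Step 4: max=448897/108000, min=7247/1800, spread=14077/108000
Step 5: max=4028407/972000, min=435683/108000, spread=5363/48600
Step 6: max=120380809/29160000, min=242869/60000, spread=93859/1166400
Step 7: max=7208674481/1749600000, min=394136467/97200000, spread=4568723/69984000
Step 8: max=431684435629/104976000000, min=11845618889/2916000000, spread=8387449/167961600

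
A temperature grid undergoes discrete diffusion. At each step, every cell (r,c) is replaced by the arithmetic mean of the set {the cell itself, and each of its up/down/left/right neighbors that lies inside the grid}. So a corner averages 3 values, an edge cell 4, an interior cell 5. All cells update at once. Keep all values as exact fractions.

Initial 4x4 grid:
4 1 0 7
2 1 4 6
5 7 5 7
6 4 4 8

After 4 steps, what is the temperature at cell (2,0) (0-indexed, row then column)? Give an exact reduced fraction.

Answer: 150959/36000

Derivation:
Step 1: cell (2,0) = 5
Step 2: cell (2,0) = 87/20
Step 3: cell (2,0) = 5213/1200
Step 4: cell (2,0) = 150959/36000
Full grid after step 4:
  93163/32400 2092/675 12128/3375 33937/8100
  74453/21600 321247/90000 189041/45000 125509/27000
  150959/36000 44699/10000 43831/9000 72089/13500
  51133/10800 44141/9000 144283/27000 2264/405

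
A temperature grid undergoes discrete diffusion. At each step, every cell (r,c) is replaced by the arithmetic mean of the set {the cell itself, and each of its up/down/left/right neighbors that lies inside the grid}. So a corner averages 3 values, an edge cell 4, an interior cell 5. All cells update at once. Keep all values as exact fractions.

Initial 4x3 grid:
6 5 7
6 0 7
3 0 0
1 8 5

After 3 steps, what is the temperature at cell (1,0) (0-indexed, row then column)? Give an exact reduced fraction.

Answer: 27253/7200

Derivation:
Step 1: cell (1,0) = 15/4
Step 2: cell (1,0) = 931/240
Step 3: cell (1,0) = 27253/7200
Full grid after step 3:
  9751/2160 10771/2400 626/135
  27253/7200 7793/2000 14089/3600
  2657/800 19619/6000 784/225
  2389/720 24143/7200 467/135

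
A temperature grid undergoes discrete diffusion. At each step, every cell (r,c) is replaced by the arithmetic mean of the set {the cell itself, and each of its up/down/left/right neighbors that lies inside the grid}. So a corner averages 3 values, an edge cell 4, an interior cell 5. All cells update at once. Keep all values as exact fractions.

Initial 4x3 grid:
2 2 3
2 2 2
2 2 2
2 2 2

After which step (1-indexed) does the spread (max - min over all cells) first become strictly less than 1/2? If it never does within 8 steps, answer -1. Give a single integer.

Answer: 1

Derivation:
Step 1: max=7/3, min=2, spread=1/3
  -> spread < 1/2 first at step 1
Step 2: max=41/18, min=2, spread=5/18
Step 3: max=473/216, min=2, spread=41/216
Step 4: max=56057/25920, min=2, spread=4217/25920
Step 5: max=3319549/1555200, min=14479/7200, spread=38417/311040
Step 6: max=197824211/93312000, min=290597/144000, spread=1903471/18662400
Step 7: max=11798429089/5598720000, min=8755759/4320000, spread=18038617/223948800
Step 8: max=705114582851/335923200000, min=790526759/388800000, spread=883978523/13436928000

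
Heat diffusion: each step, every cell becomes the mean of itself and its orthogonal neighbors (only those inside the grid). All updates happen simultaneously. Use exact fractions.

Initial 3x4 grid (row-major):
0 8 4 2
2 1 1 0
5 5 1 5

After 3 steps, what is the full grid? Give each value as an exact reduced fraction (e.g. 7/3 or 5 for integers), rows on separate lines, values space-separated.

Answer: 853/270 5177/1800 1699/600 211/90
10489/3600 2293/750 303/125 2843/1200
143/45 1131/400 3223/1200 98/45

Derivation:
After step 1:
  10/3 13/4 15/4 2
  2 17/5 7/5 2
  4 3 3 2
After step 2:
  103/36 103/30 13/5 31/12
  191/60 261/100 271/100 37/20
  3 67/20 47/20 7/3
After step 3:
  853/270 5177/1800 1699/600 211/90
  10489/3600 2293/750 303/125 2843/1200
  143/45 1131/400 3223/1200 98/45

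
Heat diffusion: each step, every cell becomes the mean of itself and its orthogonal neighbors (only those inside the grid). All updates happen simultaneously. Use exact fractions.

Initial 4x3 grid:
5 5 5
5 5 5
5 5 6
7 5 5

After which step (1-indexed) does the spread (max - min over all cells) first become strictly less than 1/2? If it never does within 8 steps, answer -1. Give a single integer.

Answer: 3

Derivation:
Step 1: max=17/3, min=5, spread=2/3
Step 2: max=50/9, min=5, spread=5/9
Step 3: max=1469/270, min=121/24, spread=431/1080
  -> spread < 1/2 first at step 3
Step 4: max=349417/64800, min=45631/9000, spread=104369/324000
Step 5: max=20812373/3888000, min=687641/135000, spread=5041561/19440000
Step 6: max=1242617527/233280000, min=165695701/32400000, spread=248042399/1166400000
Step 7: max=74265141293/13996800000, min=4987204267/972000000, spread=12246999241/69984000000
Step 8: max=4442511899287/839808000000, min=600148679731/116640000000, spread=607207026119/4199040000000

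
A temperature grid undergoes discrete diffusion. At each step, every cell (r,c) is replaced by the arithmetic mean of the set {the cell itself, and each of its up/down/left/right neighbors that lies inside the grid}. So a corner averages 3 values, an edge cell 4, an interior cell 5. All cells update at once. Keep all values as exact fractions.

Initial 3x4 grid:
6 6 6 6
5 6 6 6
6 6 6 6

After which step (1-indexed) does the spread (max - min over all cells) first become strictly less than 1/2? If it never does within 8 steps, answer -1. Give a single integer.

Answer: 1

Derivation:
Step 1: max=6, min=17/3, spread=1/3
  -> spread < 1/2 first at step 1
Step 2: max=6, min=1373/240, spread=67/240
Step 3: max=6, min=12523/2160, spread=437/2160
Step 4: max=5991/1000, min=5026469/864000, spread=29951/172800
Step 5: max=20171/3375, min=45440179/7776000, spread=206761/1555200
Step 6: max=32234329/5400000, min=18206204429/3110400000, spread=14430763/124416000
Step 7: max=2574347273/432000000, min=1094636258311/186624000000, spread=139854109/1492992000
Step 8: max=231428771023/38880000000, min=65762168109749/11197440000000, spread=7114543559/89579520000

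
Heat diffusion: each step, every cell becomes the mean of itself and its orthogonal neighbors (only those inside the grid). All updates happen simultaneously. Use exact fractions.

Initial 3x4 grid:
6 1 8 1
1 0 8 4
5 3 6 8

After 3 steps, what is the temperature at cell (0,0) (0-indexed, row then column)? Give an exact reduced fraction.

Answer: 6721/2160

Derivation:
Step 1: cell (0,0) = 8/3
Step 2: cell (0,0) = 113/36
Step 3: cell (0,0) = 6721/2160
Full grid after step 3:
  6721/2160 26233/7200 31103/7200 5161/1080
  11459/3600 5521/1500 27899/6000 73741/14400
  2357/720 9511/2400 11801/2400 244/45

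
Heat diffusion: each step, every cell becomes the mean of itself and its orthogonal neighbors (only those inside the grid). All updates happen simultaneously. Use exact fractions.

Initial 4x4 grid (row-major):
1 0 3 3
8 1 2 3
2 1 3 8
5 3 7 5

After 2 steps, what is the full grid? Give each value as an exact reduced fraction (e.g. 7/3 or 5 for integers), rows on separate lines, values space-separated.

After step 1:
  3 5/4 2 3
  3 12/5 12/5 4
  4 2 21/5 19/4
  10/3 4 9/2 20/3
After step 2:
  29/12 173/80 173/80 3
  31/10 221/100 3 283/80
  37/12 83/25 357/100 1177/240
  34/9 83/24 581/120 191/36

Answer: 29/12 173/80 173/80 3
31/10 221/100 3 283/80
37/12 83/25 357/100 1177/240
34/9 83/24 581/120 191/36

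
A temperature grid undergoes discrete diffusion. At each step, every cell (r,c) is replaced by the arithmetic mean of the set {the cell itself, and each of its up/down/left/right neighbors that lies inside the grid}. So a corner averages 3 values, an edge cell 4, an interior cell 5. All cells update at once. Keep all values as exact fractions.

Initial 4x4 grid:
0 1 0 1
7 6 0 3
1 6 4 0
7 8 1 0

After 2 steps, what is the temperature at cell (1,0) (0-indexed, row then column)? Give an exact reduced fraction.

Answer: 185/48

Derivation:
Step 1: cell (1,0) = 7/2
Step 2: cell (1,0) = 185/48
Full grid after step 2:
  95/36 107/48 371/240 17/18
  185/48 337/100 103/50 401/240
  229/48 439/100 74/25 317/240
  193/36 229/48 677/240 16/9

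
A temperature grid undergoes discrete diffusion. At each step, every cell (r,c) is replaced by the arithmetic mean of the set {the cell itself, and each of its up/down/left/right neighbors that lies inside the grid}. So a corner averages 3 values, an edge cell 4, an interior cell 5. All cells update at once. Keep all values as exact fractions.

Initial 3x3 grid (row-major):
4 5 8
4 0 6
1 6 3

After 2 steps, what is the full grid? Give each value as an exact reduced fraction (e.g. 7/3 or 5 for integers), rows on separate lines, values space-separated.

After step 1:
  13/3 17/4 19/3
  9/4 21/5 17/4
  11/3 5/2 5
After step 2:
  65/18 1147/240 89/18
  289/80 349/100 1187/240
  101/36 461/120 47/12

Answer: 65/18 1147/240 89/18
289/80 349/100 1187/240
101/36 461/120 47/12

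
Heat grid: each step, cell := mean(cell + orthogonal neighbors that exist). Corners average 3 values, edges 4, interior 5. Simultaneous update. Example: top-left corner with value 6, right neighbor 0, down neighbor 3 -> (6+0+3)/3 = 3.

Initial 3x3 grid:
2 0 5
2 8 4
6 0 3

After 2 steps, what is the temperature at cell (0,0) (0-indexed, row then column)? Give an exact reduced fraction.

Answer: 115/36

Derivation:
Step 1: cell (0,0) = 4/3
Step 2: cell (0,0) = 115/36
Full grid after step 2:
  115/36 653/240 47/12
  113/40 203/50 197/60
  137/36 241/80 139/36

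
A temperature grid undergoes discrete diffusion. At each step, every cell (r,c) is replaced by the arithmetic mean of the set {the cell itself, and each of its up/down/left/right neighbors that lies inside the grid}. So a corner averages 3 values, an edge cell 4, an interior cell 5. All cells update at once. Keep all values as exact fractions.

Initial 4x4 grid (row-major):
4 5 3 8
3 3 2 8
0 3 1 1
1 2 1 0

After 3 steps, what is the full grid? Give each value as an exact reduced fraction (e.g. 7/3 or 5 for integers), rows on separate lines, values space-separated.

Answer: 1217/360 2941/800 30677/7200 5017/1080
6583/2400 3033/1000 10333/3000 27557/7200
1629/800 254/125 3361/1500 18133/7200
31/20 3697/2400 10963/7200 226/135

Derivation:
After step 1:
  4 15/4 9/2 19/3
  5/2 16/5 17/5 19/4
  7/4 9/5 8/5 5/2
  1 7/4 1 2/3
After step 2:
  41/12 309/80 1079/240 187/36
  229/80 293/100 349/100 1019/240
  141/80 101/50 103/50 571/240
  3/2 111/80 301/240 25/18
After step 3:
  1217/360 2941/800 30677/7200 5017/1080
  6583/2400 3033/1000 10333/3000 27557/7200
  1629/800 254/125 3361/1500 18133/7200
  31/20 3697/2400 10963/7200 226/135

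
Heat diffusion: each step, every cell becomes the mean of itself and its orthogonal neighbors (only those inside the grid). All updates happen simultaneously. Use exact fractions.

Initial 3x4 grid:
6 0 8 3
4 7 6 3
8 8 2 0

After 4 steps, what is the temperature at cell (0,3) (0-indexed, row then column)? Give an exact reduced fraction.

Answer: 66073/16200

Derivation:
Step 1: cell (0,3) = 14/3
Step 2: cell (0,3) = 143/36
Step 3: cell (0,3) = 4481/1080
Step 4: cell (0,3) = 66073/16200
Full grid after step 4:
  666259/129600 520567/108000 486677/108000 66073/16200
  1527617/288000 612113/120000 787457/180000 431257/108000
  722309/129600 1102759/216000 960979/216000 249067/64800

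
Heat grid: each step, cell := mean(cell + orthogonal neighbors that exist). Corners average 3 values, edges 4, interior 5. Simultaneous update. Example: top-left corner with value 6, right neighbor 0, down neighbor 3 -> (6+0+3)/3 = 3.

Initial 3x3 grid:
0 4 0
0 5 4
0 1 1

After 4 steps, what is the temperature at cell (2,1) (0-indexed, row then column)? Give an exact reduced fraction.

Answer: 1572077/864000

Derivation:
Step 1: cell (2,1) = 7/4
Step 2: cell (2,1) = 413/240
Step 3: cell (2,1) = 25291/14400
Step 4: cell (2,1) = 1572077/864000
Full grid after step 4:
  117653/64800 597109/288000 294281/129600
  1459327/864000 700399/360000 950351/432000
  25607/16200 1572077/864000 88477/43200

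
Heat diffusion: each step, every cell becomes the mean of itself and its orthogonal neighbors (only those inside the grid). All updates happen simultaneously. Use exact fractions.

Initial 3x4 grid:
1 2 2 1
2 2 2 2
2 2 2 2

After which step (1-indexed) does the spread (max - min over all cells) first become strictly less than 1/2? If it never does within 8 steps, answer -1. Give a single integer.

Step 1: max=2, min=5/3, spread=1/3
  -> spread < 1/2 first at step 1
Step 2: max=2, min=31/18, spread=5/18
Step 3: max=469/240, min=773/432, spread=89/540
Step 4: max=6949/3600, min=46993/25920, spread=15199/129600
Step 5: max=22937/12000, min=2849087/1555200, spread=617741/7776000
Step 6: max=24612869/12960000, min=71638607/38880000, spread=55/972
Step 7: max=1470006371/777600000, min=4315356613/2332800000, spread=7573/186624
Step 8: max=29306260763/15552000000, min=259683221867/139968000000, spread=32585/1119744

Answer: 1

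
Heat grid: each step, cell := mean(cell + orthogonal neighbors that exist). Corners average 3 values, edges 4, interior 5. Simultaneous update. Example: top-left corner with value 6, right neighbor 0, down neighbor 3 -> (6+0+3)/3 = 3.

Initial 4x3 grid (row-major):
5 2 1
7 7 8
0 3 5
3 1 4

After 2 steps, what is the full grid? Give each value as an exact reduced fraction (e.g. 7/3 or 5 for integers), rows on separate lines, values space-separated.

After step 1:
  14/3 15/4 11/3
  19/4 27/5 21/4
  13/4 16/5 5
  4/3 11/4 10/3
After step 2:
  79/18 1049/240 38/9
  271/60 447/100 1159/240
  47/15 98/25 1007/240
  22/9 637/240 133/36

Answer: 79/18 1049/240 38/9
271/60 447/100 1159/240
47/15 98/25 1007/240
22/9 637/240 133/36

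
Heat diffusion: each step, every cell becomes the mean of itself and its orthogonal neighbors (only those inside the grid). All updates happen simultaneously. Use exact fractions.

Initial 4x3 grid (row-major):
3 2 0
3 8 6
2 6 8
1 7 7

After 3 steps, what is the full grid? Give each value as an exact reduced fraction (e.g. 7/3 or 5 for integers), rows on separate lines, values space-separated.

Answer: 1493/432 55069/14400 877/216
7153/1800 13243/3000 36037/7200
15211/3600 15683/3000 41597/7200
9737/2160 75869/14400 6631/1080

Derivation:
After step 1:
  8/3 13/4 8/3
  4 5 11/2
  3 31/5 27/4
  10/3 21/4 22/3
After step 2:
  119/36 163/48 137/36
  11/3 479/100 239/48
  62/15 131/25 1547/240
  139/36 1327/240 58/9
After step 3:
  1493/432 55069/14400 877/216
  7153/1800 13243/3000 36037/7200
  15211/3600 15683/3000 41597/7200
  9737/2160 75869/14400 6631/1080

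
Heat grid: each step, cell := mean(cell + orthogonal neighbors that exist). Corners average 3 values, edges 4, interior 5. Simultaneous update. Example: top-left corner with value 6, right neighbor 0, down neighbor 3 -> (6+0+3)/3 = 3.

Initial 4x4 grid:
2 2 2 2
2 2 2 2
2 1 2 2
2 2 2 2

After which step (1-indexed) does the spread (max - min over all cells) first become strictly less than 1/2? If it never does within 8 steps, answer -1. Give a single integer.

Step 1: max=2, min=7/4, spread=1/4
  -> spread < 1/2 first at step 1
Step 2: max=2, min=89/50, spread=11/50
Step 3: max=2, min=4433/2400, spread=367/2400
Step 4: max=1187/600, min=20029/10800, spread=1337/10800
Step 5: max=35531/18000, min=606331/324000, spread=33227/324000
Step 6: max=211951/108000, min=18225673/9720000, spread=849917/9720000
Step 7: max=3171467/1620000, min=549485653/291600000, spread=21378407/291600000
Step 8: max=948311657/486000000, min=16529537629/8748000000, spread=540072197/8748000000

Answer: 1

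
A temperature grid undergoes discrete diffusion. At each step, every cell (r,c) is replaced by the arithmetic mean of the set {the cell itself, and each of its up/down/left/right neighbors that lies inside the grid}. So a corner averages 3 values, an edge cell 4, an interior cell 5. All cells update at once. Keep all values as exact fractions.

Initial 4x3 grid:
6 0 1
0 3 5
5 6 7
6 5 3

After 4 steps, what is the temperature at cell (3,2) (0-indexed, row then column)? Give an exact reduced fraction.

Answer: 6917/1440

Derivation:
Step 1: cell (3,2) = 5
Step 2: cell (3,2) = 61/12
Step 3: cell (3,2) = 3619/720
Step 4: cell (3,2) = 6917/1440
Full grid after step 4:
  6523/2160 9497/3200 6803/2160
  16663/4800 43201/12000 52189/14400
  37043/8640 77759/18000 12781/2880
  60553/12960 10427/2160 6917/1440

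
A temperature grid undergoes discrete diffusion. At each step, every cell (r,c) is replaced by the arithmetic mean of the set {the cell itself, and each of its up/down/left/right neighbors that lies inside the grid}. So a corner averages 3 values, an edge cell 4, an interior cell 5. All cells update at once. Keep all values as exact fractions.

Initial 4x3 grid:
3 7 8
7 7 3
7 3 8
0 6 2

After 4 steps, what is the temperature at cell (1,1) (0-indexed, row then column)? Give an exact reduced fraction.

Answer: 2025527/360000

Derivation:
Step 1: cell (1,1) = 27/5
Step 2: cell (1,1) = 607/100
Step 3: cell (1,1) = 8167/1500
Step 4: cell (1,1) = 2025527/360000
Full grid after step 4:
  750917/129600 4975903/864000 254989/43200
  1161127/216000 2025527/360000 33007/6000
  1084307/216000 1761677/360000 278483/54000
  582907/129600 4040773/864000 598657/129600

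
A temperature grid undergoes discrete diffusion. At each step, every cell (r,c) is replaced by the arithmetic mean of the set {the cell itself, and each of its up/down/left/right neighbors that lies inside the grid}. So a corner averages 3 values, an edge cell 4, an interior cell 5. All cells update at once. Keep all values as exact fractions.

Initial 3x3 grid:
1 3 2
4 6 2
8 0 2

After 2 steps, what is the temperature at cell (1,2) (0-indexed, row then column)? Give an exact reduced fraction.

Answer: 29/12

Derivation:
Step 1: cell (1,2) = 3
Step 2: cell (1,2) = 29/12
Full grid after step 2:
  125/36 11/4 25/9
  173/48 71/20 29/12
  17/4 37/12 25/9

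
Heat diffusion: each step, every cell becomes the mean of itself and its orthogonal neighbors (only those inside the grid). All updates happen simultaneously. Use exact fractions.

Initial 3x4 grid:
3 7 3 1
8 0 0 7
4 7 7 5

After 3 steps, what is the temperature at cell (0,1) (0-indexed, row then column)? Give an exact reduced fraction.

Answer: 389/100

Derivation:
Step 1: cell (0,1) = 13/4
Step 2: cell (0,1) = 41/10
Step 3: cell (0,1) = 389/100
Full grid after step 3:
  3253/720 389/100 12869/3600 7669/2160
  65431/14400 1634/375 3949/1000 6349/1600
  674/135 33233/7200 32813/7200 4927/1080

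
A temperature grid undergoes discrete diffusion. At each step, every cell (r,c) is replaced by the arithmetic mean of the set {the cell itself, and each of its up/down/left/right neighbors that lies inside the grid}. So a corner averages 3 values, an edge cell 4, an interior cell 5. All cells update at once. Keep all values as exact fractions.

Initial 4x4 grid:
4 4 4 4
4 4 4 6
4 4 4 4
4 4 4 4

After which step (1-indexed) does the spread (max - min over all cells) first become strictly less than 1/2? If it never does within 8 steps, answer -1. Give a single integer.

Step 1: max=14/3, min=4, spread=2/3
Step 2: max=271/60, min=4, spread=31/60
Step 3: max=2371/540, min=4, spread=211/540
  -> spread < 1/2 first at step 3
Step 4: max=232843/54000, min=4, spread=16843/54000
Step 5: max=2082643/486000, min=18079/4500, spread=130111/486000
Step 6: max=61962367/14580000, min=1087159/270000, spread=3255781/14580000
Step 7: max=1849953691/437400000, min=1091107/270000, spread=82360351/437400000
Step 8: max=55239316891/13122000000, min=196906441/48600000, spread=2074577821/13122000000

Answer: 3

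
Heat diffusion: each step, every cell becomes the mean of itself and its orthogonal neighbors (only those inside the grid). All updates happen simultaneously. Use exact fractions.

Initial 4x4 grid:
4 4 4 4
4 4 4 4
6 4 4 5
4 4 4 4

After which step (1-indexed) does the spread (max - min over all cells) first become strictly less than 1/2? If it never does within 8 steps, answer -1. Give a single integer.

Step 1: max=14/3, min=4, spread=2/3
Step 2: max=271/60, min=4, spread=31/60
Step 3: max=2371/540, min=1213/300, spread=469/1350
  -> spread < 1/2 first at step 3
Step 4: max=70129/16200, min=36703/9000, spread=10159/40500
Step 5: max=2094019/486000, min=1327237/324000, spread=206327/972000
Step 6: max=31223009/7290000, min=39920173/9720000, spread=5131517/29160000
Step 7: max=1866550771/437400000, min=240209969/58320000, spread=129952007/874800000
Step 8: max=435983993/102515625, min=36113738137/8748000000, spread=3270687797/26244000000

Answer: 3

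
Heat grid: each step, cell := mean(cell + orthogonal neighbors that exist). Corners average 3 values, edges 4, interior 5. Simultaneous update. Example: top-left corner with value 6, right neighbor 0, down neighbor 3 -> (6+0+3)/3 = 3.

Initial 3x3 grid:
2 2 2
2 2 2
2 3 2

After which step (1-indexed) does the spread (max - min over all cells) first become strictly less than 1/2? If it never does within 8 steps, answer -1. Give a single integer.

Step 1: max=7/3, min=2, spread=1/3
  -> spread < 1/2 first at step 1
Step 2: max=547/240, min=2, spread=67/240
Step 3: max=4757/2160, min=407/200, spread=1807/10800
Step 4: max=1885963/864000, min=11161/5400, spread=33401/288000
Step 5: max=16781933/7776000, min=1123391/540000, spread=3025513/38880000
Step 6: max=6685726867/3110400000, min=60355949/28800000, spread=53531/995328
Step 7: max=399280925849/186624000000, min=16343116051/7776000000, spread=450953/11943936
Step 8: max=23903783560603/11197440000000, min=1967248610519/933120000000, spread=3799043/143327232

Answer: 1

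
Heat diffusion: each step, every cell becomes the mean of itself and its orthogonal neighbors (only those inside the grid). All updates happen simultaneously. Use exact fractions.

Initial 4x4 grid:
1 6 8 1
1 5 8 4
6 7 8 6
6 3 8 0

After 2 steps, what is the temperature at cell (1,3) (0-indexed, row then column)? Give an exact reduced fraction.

Answer: 1211/240

Derivation:
Step 1: cell (1,3) = 19/4
Step 2: cell (1,3) = 1211/240
Full grid after step 2:
  131/36 1129/240 1301/240 89/18
  979/240 521/100 299/50 1211/240
  381/80 148/25 581/100 1279/240
  16/3 431/80 1369/240 167/36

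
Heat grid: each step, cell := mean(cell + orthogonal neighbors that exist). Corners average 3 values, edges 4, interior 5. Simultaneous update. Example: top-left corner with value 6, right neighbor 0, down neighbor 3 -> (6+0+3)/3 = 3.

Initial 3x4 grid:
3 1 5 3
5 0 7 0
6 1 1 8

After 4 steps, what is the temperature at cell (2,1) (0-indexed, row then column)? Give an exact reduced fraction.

Step 1: cell (2,1) = 2
Step 2: cell (2,1) = 261/80
Step 3: cell (2,1) = 7213/2400
Step 4: cell (2,1) = 231691/72000
Full grid after step 4:
  16117/5400 223691/72000 674653/216000 110057/32400
  450637/144000 60421/20000 597589/180000 1435871/432000
  33359/10800 231691/72000 231551/72000 2083/600

Answer: 231691/72000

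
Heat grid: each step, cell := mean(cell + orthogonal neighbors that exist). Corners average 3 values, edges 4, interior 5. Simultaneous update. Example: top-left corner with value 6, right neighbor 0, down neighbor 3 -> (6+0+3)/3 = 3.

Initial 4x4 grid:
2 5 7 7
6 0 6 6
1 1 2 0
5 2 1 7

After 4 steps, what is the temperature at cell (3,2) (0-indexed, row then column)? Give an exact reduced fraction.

Step 1: cell (3,2) = 3
Step 2: cell (3,2) = 119/48
Step 3: cell (3,2) = 19309/7200
Step 4: cell (3,2) = 24151/8640
Full grid after step 4:
  46171/12960 867281/216000 980617/216000 318523/64800
  174239/54000 4897/1440 718297/180000 58567/13500
  145033/54000 514507/180000 569191/180000 3803/1080
  165313/64800 550087/216000 24151/8640 198229/64800

Answer: 24151/8640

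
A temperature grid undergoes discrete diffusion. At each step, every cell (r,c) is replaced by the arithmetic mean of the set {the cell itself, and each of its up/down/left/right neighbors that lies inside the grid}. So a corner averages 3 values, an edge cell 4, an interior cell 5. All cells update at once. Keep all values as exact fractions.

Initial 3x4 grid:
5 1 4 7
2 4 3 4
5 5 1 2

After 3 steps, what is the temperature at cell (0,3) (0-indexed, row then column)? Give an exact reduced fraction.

Step 1: cell (0,3) = 5
Step 2: cell (0,3) = 17/4
Step 3: cell (0,3) = 2819/720
Full grid after step 3:
  1445/432 25147/7200 8809/2400 2819/720
  12791/3600 20221/6000 20801/6000 6413/1800
  257/72 1379/400 2869/900 3481/1080

Answer: 2819/720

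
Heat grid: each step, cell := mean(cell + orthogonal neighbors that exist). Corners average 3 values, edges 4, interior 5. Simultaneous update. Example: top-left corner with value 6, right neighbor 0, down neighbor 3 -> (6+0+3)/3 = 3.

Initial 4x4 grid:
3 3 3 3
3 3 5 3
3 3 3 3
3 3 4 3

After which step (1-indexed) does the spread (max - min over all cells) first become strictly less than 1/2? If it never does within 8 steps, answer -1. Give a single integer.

Answer: 2

Derivation:
Step 1: max=18/5, min=3, spread=3/5
Step 2: max=87/25, min=3, spread=12/25
  -> spread < 1/2 first at step 2
Step 3: max=4019/1200, min=613/200, spread=341/1200
Step 4: max=357727/108000, min=55799/18000, spread=22933/108000
Step 5: max=3566123/1080000, min=563257/180000, spread=186581/1080000
Step 6: max=1994443/607500, min=5096159/1620000, spread=667067/4860000
Step 7: max=3184085819/972000000, min=512194333/162000000, spread=110919821/972000000
Step 8: max=7138670221/2187000000, min=11555254091/3645000000, spread=32112151/341718750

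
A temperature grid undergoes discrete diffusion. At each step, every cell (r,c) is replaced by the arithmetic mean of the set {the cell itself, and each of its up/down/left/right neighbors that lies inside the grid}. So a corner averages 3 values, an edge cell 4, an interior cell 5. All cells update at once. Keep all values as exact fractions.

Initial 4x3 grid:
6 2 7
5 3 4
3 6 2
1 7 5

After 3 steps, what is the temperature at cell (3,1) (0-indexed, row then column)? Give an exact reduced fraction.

Step 1: cell (3,1) = 19/4
Step 2: cell (3,1) = 1037/240
Step 3: cell (3,1) = 61639/14400
Full grid after step 3:
  917/216 30817/7200 1831/432
  14941/3600 25081/6000 30407/7200
  7333/1800 1571/375 30907/7200
  8887/2160 61639/14400 592/135

Answer: 61639/14400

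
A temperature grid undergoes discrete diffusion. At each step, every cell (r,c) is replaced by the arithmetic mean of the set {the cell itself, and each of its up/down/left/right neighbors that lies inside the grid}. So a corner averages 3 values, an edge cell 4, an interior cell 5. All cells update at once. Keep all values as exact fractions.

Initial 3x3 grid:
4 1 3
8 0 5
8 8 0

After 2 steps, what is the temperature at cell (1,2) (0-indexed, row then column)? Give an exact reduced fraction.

Answer: 103/30

Derivation:
Step 1: cell (1,2) = 2
Step 2: cell (1,2) = 103/30
Full grid after step 2:
  34/9 103/30 7/3
  163/30 87/25 103/30
  17/3 311/60 31/9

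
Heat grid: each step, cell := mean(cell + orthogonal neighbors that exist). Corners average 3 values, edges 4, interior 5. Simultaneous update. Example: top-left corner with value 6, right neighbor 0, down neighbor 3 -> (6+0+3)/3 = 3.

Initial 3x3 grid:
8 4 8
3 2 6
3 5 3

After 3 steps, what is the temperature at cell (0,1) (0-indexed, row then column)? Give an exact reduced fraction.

Step 1: cell (0,1) = 11/2
Step 2: cell (0,1) = 41/8
Step 3: cell (0,1) = 787/160
Full grid after step 3:
  113/24 787/160 739/144
  3049/720 2681/600 13531/2880
  1685/432 11561/2880 467/108

Answer: 787/160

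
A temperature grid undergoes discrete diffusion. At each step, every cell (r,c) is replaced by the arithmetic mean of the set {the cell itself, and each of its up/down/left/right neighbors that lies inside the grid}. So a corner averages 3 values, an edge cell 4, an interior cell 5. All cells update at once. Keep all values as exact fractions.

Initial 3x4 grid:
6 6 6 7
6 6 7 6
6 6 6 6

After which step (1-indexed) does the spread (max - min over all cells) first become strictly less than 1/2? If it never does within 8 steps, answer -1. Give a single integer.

Answer: 2

Derivation:
Step 1: max=13/2, min=6, spread=1/2
Step 2: max=58/9, min=6, spread=4/9
  -> spread < 1/2 first at step 2
Step 3: max=45509/7200, min=2413/400, spread=83/288
Step 4: max=409169/64800, min=43591/7200, spread=337/1296
Step 5: max=24388021/3888000, min=2919551/480000, spread=7396579/38880000
Step 6: max=1459982039/233280000, min=78983273/12960000, spread=61253/373248
Step 7: max=87330341401/13996800000, min=4751878057/777600000, spread=14372291/111974400
Step 8: max=5230582572059/839808000000, min=285571492163/46656000000, spread=144473141/1343692800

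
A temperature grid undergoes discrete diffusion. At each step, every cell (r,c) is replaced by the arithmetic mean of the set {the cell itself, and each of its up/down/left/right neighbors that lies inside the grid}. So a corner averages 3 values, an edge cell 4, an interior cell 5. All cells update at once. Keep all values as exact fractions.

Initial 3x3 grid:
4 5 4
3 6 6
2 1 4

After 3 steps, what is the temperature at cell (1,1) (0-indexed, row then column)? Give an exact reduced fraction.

Answer: 23893/6000

Derivation:
Step 1: cell (1,1) = 21/5
Step 2: cell (1,1) = 419/100
Step 3: cell (1,1) = 23893/6000
Full grid after step 3:
  1457/360 21313/4800 3329/720
  17813/4800 23893/6000 15791/3600
  293/90 51989/14400 8437/2160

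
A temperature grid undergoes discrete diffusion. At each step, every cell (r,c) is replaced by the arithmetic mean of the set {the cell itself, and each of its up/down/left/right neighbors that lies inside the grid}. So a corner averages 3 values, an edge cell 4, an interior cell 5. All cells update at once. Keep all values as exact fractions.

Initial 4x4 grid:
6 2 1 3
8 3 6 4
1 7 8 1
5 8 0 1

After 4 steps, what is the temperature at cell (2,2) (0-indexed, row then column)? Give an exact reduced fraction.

Answer: 722149/180000

Derivation:
Step 1: cell (2,2) = 22/5
Step 2: cell (2,2) = 439/100
Step 3: cell (2,2) = 24163/6000
Step 4: cell (2,2) = 722149/180000
Full grid after step 4:
  57193/12960 2261/540 50347/13500 1396/405
  40559/8640 792551/180000 44131/11250 95099/27000
  1046287/216000 206659/45000 722149/180000 23651/6750
  15701/3240 981277/216000 846157/216000 226087/64800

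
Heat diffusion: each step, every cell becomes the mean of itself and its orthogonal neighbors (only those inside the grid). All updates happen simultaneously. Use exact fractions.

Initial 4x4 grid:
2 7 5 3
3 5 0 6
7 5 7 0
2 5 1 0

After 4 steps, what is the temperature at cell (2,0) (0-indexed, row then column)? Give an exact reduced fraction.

Answer: 29279/6750

Derivation:
Step 1: cell (2,0) = 17/4
Step 2: cell (2,0) = 569/120
Step 3: cell (2,0) = 3803/900
Step 4: cell (2,0) = 29279/6750
Full grid after step 4:
  23507/5400 331/80 218869/54000 59323/16200
  106/25 63823/15000 165127/45000 11914/3375
  29279/6750 21848/5625 15917/4500 19573/6750
  33023/8100 104681/27000 82747/27000 1139/405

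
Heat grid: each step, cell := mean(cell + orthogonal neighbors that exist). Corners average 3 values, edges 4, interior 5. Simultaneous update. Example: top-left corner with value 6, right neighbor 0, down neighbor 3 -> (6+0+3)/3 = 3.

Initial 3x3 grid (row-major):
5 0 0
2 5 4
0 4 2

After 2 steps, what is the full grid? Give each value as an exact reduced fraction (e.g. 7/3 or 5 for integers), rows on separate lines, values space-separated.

After step 1:
  7/3 5/2 4/3
  3 3 11/4
  2 11/4 10/3
After step 2:
  47/18 55/24 79/36
  31/12 14/5 125/48
  31/12 133/48 53/18

Answer: 47/18 55/24 79/36
31/12 14/5 125/48
31/12 133/48 53/18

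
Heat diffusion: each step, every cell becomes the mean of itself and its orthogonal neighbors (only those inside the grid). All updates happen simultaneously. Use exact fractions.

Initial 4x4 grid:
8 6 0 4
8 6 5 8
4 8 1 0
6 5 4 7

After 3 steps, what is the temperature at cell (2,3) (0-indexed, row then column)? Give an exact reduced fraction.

Step 1: cell (2,3) = 4
Step 2: cell (2,3) = 931/240
Step 3: cell (2,3) = 28879/7200
Full grid after step 3:
  13451/2160 38729/7200 10979/2400 49/12
  10841/1800 33209/6000 111/25 9829/2400
  709/120 2561/500 26659/6000 28879/7200
  82/15 307/60 977/225 8761/2160

Answer: 28879/7200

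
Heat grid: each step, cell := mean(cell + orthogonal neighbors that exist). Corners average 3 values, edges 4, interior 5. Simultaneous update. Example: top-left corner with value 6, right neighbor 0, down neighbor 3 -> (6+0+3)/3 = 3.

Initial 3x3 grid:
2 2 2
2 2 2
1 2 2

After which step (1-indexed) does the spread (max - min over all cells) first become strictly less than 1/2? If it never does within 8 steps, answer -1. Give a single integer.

Step 1: max=2, min=5/3, spread=1/3
  -> spread < 1/2 first at step 1
Step 2: max=2, min=31/18, spread=5/18
Step 3: max=2, min=391/216, spread=41/216
Step 4: max=709/360, min=23789/12960, spread=347/2592
Step 5: max=7043/3600, min=1448263/777600, spread=2921/31104
Step 6: max=838517/432000, min=87483461/46656000, spread=24611/373248
Step 7: max=18783259/9720000, min=5279997967/2799360000, spread=207329/4478976
Step 8: max=997998401/518400000, min=317893247549/167961600000, spread=1746635/53747712

Answer: 1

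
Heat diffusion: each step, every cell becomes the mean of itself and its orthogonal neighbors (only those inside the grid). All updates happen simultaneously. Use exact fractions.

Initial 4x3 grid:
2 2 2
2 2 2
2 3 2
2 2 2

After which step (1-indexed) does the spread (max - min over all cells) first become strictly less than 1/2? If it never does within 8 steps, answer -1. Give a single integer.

Answer: 1

Derivation:
Step 1: max=9/4, min=2, spread=1/4
  -> spread < 1/2 first at step 1
Step 2: max=223/100, min=2, spread=23/100
Step 3: max=10411/4800, min=813/400, spread=131/960
Step 4: max=92951/43200, min=14791/7200, spread=841/8640
Step 5: max=37102051/17280000, min=2973373/1440000, spread=56863/691200
Step 6: max=332574341/155520000, min=26909543/12960000, spread=386393/6220800
Step 7: max=132809723131/62208000000, min=10788358813/5184000000, spread=26795339/497664000
Step 8: max=7948775714129/3732480000000, min=649166149667/311040000000, spread=254051069/5971968000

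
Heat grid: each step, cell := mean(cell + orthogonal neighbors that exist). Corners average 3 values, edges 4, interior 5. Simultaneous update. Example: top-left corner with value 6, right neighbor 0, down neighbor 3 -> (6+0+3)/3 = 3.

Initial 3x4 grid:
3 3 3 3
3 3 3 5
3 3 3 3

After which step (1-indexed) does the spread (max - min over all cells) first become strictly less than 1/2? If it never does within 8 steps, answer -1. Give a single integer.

Answer: 3

Derivation:
Step 1: max=11/3, min=3, spread=2/3
Step 2: max=427/120, min=3, spread=67/120
Step 3: max=3677/1080, min=3, spread=437/1080
  -> spread < 1/2 first at step 3
Step 4: max=1453531/432000, min=1509/500, spread=29951/86400
Step 5: max=12879821/3888000, min=10283/3375, spread=206761/777600
Step 6: max=5121795571/1555200000, min=8265671/2700000, spread=14430763/62208000
Step 7: max=305043741689/93312000000, min=665652727/216000000, spread=139854109/746496000
Step 8: max=18218631890251/5598720000000, min=60171228977/19440000000, spread=7114543559/44789760000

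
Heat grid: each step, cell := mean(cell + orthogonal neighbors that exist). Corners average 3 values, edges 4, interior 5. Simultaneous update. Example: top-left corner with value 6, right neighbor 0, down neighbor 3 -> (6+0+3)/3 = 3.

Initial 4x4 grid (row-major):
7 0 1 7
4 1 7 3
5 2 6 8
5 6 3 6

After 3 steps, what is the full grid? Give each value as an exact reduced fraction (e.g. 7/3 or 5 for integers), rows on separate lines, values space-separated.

After step 1:
  11/3 9/4 15/4 11/3
  17/4 14/5 18/5 25/4
  4 4 26/5 23/4
  16/3 4 21/4 17/3
After step 2:
  61/18 187/60 199/60 41/9
  883/240 169/50 108/25 289/60
  211/48 4 119/25 343/60
  40/9 223/48 1207/240 50/9
After step 3:
  7333/2160 5941/1800 6889/1800 571/135
  26719/7200 4439/1200 3089/750 4367/900
  5947/1440 12709/3000 28591/6000 4691/900
  971/216 6523/1440 35983/7200 11737/2160

Answer: 7333/2160 5941/1800 6889/1800 571/135
26719/7200 4439/1200 3089/750 4367/900
5947/1440 12709/3000 28591/6000 4691/900
971/216 6523/1440 35983/7200 11737/2160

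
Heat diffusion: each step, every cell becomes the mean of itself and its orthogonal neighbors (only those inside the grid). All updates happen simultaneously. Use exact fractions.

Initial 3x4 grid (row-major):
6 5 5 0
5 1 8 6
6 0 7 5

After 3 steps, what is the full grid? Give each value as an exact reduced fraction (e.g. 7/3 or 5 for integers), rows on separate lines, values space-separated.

Answer: 9713/2160 32237/7200 32257/7200 4937/1080
10319/2400 8707/2000 7009/1500 69119/14400
2197/540 15431/3600 709/150 3643/720

Derivation:
After step 1:
  16/3 17/4 9/2 11/3
  9/2 19/5 27/5 19/4
  11/3 7/2 5 6
After step 2:
  169/36 1073/240 1069/240 155/36
  173/40 429/100 469/100 1189/240
  35/9 479/120 199/40 21/4
After step 3:
  9713/2160 32237/7200 32257/7200 4937/1080
  10319/2400 8707/2000 7009/1500 69119/14400
  2197/540 15431/3600 709/150 3643/720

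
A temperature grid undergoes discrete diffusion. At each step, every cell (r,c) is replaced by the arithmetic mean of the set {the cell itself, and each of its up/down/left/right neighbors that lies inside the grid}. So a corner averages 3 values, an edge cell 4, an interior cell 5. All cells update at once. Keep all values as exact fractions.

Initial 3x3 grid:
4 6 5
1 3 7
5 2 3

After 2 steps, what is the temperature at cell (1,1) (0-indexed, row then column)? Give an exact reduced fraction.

Answer: 193/50

Derivation:
Step 1: cell (1,1) = 19/5
Step 2: cell (1,1) = 193/50
Full grid after step 2:
  137/36 539/120 5
  803/240 193/50 183/40
  55/18 823/240 47/12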